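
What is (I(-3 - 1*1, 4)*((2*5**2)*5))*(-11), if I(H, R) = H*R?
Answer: 44000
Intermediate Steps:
(I(-3 - 1*1, 4)*((2*5**2)*5))*(-11) = (((-3 - 1*1)*4)*((2*5**2)*5))*(-11) = (((-3 - 1)*4)*((2*25)*5))*(-11) = ((-4*4)*(50*5))*(-11) = -16*250*(-11) = -4000*(-11) = 44000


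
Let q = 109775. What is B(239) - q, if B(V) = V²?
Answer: -52654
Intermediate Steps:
B(239) - q = 239² - 1*109775 = 57121 - 109775 = -52654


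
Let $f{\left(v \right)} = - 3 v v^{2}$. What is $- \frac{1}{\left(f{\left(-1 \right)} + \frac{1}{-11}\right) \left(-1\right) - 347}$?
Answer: $\frac{11}{3849} \approx 0.0028579$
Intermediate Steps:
$f{\left(v \right)} = - 3 v^{3}$
$- \frac{1}{\left(f{\left(-1 \right)} + \frac{1}{-11}\right) \left(-1\right) - 347} = - \frac{1}{\left(- 3 \left(-1\right)^{3} + \frac{1}{-11}\right) \left(-1\right) - 347} = - \frac{1}{\left(\left(-3\right) \left(-1\right) - \frac{1}{11}\right) \left(-1\right) - 347} = - \frac{1}{\left(3 - \frac{1}{11}\right) \left(-1\right) - 347} = - \frac{1}{\frac{32}{11} \left(-1\right) - 347} = - \frac{1}{- \frac{32}{11} - 347} = - \frac{1}{- \frac{3849}{11}} = \left(-1\right) \left(- \frac{11}{3849}\right) = \frac{11}{3849}$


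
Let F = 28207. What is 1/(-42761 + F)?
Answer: -1/14554 ≈ -6.8710e-5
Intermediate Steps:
1/(-42761 + F) = 1/(-42761 + 28207) = 1/(-14554) = -1/14554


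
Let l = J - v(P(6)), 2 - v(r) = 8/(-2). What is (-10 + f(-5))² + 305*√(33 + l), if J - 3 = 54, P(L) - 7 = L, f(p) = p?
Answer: 225 + 610*√21 ≈ 3020.4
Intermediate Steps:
P(L) = 7 + L
v(r) = 6 (v(r) = 2 - 8/(-2) = 2 - 8*(-1)/2 = 2 - 1*(-4) = 2 + 4 = 6)
J = 57 (J = 3 + 54 = 57)
l = 51 (l = 57 - 1*6 = 57 - 6 = 51)
(-10 + f(-5))² + 305*√(33 + l) = (-10 - 5)² + 305*√(33 + 51) = (-15)² + 305*√84 = 225 + 305*(2*√21) = 225 + 610*√21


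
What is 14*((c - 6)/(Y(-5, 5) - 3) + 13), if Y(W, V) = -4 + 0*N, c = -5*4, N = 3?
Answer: 234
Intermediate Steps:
c = -20
Y(W, V) = -4 (Y(W, V) = -4 + 0*3 = -4 + 0 = -4)
14*((c - 6)/(Y(-5, 5) - 3) + 13) = 14*((-20 - 6)/(-4 - 3) + 13) = 14*(-26/(-7) + 13) = 14*(-26*(-1/7) + 13) = 14*(26/7 + 13) = 14*(117/7) = 234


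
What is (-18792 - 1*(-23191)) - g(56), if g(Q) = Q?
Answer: 4343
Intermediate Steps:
(-18792 - 1*(-23191)) - g(56) = (-18792 - 1*(-23191)) - 1*56 = (-18792 + 23191) - 56 = 4399 - 56 = 4343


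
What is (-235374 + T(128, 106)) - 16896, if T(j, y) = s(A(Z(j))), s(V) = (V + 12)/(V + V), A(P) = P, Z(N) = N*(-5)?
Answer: -80726243/320 ≈ -2.5227e+5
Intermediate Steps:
Z(N) = -5*N
s(V) = (12 + V)/(2*V) (s(V) = (12 + V)/((2*V)) = (12 + V)*(1/(2*V)) = (12 + V)/(2*V))
T(j, y) = -(12 - 5*j)/(10*j) (T(j, y) = (12 - 5*j)/(2*((-5*j))) = (-1/(5*j))*(12 - 5*j)/2 = -(12 - 5*j)/(10*j))
(-235374 + T(128, 106)) - 16896 = (-235374 + (⅒)*(-12 + 5*128)/128) - 16896 = (-235374 + (⅒)*(1/128)*(-12 + 640)) - 16896 = (-235374 + (⅒)*(1/128)*628) - 16896 = (-235374 + 157/320) - 16896 = -75319523/320 - 16896 = -80726243/320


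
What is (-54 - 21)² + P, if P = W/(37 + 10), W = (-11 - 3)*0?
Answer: 5625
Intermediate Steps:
W = 0 (W = -14*0 = 0)
P = 0 (P = 0/(37 + 10) = 0/47 = 0*(1/47) = 0)
(-54 - 21)² + P = (-54 - 21)² + 0 = (-75)² + 0 = 5625 + 0 = 5625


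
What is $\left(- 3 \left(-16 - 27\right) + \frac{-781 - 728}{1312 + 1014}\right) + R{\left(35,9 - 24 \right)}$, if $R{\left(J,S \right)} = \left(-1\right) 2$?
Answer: $\frac{293893}{2326} \approx 126.35$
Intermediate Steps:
$R{\left(J,S \right)} = -2$
$\left(- 3 \left(-16 - 27\right) + \frac{-781 - 728}{1312 + 1014}\right) + R{\left(35,9 - 24 \right)} = \left(- 3 \left(-16 - 27\right) + \frac{-781 - 728}{1312 + 1014}\right) - 2 = \left(\left(-3\right) \left(-43\right) - \frac{1509}{2326}\right) - 2 = \left(129 - \frac{1509}{2326}\right) - 2 = \frac{298545}{2326} - 2 = \frac{293893}{2326}$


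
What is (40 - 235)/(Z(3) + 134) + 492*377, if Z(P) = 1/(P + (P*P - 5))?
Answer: 58056037/313 ≈ 1.8548e+5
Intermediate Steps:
Z(P) = 1/(-5 + P + P²) (Z(P) = 1/(P + (P² - 5)) = 1/(P + (-5 + P²)) = 1/(-5 + P + P²))
(40 - 235)/(Z(3) + 134) + 492*377 = (40 - 235)/(1/(-5 + 3 + 3²) + 134) + 492*377 = -195/(1/(-5 + 3 + 9) + 134) + 185484 = -195/(1/7 + 134) + 185484 = -195/(⅐ + 134) + 185484 = -195/939/7 + 185484 = -195*7/939 + 185484 = -455/313 + 185484 = 58056037/313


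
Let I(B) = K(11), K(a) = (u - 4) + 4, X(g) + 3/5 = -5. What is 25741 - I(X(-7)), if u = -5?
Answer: 25746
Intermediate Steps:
X(g) = -28/5 (X(g) = -⅗ - 5 = -28/5)
K(a) = -5 (K(a) = (-5 - 4) + 4 = -9 + 4 = -5)
I(B) = -5
25741 - I(X(-7)) = 25741 - 1*(-5) = 25741 + 5 = 25746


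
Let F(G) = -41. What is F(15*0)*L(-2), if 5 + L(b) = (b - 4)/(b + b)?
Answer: 287/2 ≈ 143.50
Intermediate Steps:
L(b) = -5 + (-4 + b)/(2*b) (L(b) = -5 + (b - 4)/(b + b) = -5 + (-4 + b)/((2*b)) = -5 + (-4 + b)*(1/(2*b)) = -5 + (-4 + b)/(2*b))
F(15*0)*L(-2) = -41*(-9/2 - 2/(-2)) = -41*(-9/2 - 2*(-½)) = -41*(-9/2 + 1) = -41*(-7/2) = 287/2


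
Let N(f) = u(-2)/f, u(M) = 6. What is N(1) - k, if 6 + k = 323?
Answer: -311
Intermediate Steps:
k = 317 (k = -6 + 323 = 317)
N(f) = 6/f
N(1) - k = 6/1 - 1*317 = 6*1 - 317 = 6 - 317 = -311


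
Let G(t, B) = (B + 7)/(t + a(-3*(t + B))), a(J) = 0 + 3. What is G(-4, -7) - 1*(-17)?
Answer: 17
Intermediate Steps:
a(J) = 3
G(t, B) = (7 + B)/(3 + t) (G(t, B) = (B + 7)/(t + 3) = (7 + B)/(3 + t))
G(-4, -7) - 1*(-17) = (7 - 7)/(3 - 4) - 1*(-17) = 0/(-1) + 17 = -1*0 + 17 = 0 + 17 = 17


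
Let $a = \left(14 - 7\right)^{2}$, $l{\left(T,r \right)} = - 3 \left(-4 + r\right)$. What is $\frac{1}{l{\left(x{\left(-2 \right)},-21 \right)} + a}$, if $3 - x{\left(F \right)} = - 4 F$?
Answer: $\frac{1}{124} \approx 0.0080645$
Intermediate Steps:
$x{\left(F \right)} = 3 + 4 F$ ($x{\left(F \right)} = 3 - - 4 F = 3 + 4 F$)
$l{\left(T,r \right)} = 12 - 3 r$
$a = 49$ ($a = 7^{2} = 49$)
$\frac{1}{l{\left(x{\left(-2 \right)},-21 \right)} + a} = \frac{1}{\left(12 - -63\right) + 49} = \frac{1}{\left(12 + 63\right) + 49} = \frac{1}{75 + 49} = \frac{1}{124}$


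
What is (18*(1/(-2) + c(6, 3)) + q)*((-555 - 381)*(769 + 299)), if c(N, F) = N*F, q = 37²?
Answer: -1683407232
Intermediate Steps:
q = 1369
c(N, F) = F*N
(18*(1/(-2) + c(6, 3)) + q)*((-555 - 381)*(769 + 299)) = (18*(1/(-2) + 3*6) + 1369)*((-555 - 381)*(769 + 299)) = (18*(-½ + 18) + 1369)*(-936*1068) = (18*(35/2) + 1369)*(-999648) = (315 + 1369)*(-999648) = 1684*(-999648) = -1683407232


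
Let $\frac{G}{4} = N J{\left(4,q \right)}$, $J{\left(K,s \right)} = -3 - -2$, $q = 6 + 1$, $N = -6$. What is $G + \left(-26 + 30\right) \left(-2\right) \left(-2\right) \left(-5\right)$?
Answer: $-56$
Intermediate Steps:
$q = 7$
$J{\left(K,s \right)} = -1$ ($J{\left(K,s \right)} = -3 + 2 = -1$)
$G = 24$ ($G = 4 \left(\left(-6\right) \left(-1\right)\right) = 4 \cdot 6 = 24$)
$G + \left(-26 + 30\right) \left(-2\right) \left(-2\right) \left(-5\right) = 24 + \left(-26 + 30\right) \left(-2\right) \left(-2\right) \left(-5\right) = 24 + 4 \cdot 4 \left(-5\right) = 24 + 4 \left(-20\right) = 24 - 80 = -56$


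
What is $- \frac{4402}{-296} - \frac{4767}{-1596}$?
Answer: $\frac{25109}{1406} \approx 17.858$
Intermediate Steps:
$- \frac{4402}{-296} - \frac{4767}{-1596} = \left(-4402\right) \left(- \frac{1}{296}\right) - - \frac{227}{76} = \frac{2201}{148} + \frac{227}{76} = \frac{25109}{1406}$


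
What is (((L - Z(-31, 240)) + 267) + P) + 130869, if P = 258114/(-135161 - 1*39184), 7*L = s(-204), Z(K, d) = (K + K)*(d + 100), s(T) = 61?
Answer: 61925172629/406805 ≈ 1.5222e+5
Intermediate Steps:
Z(K, d) = 2*K*(100 + d) (Z(K, d) = (2*K)*(100 + d) = 2*K*(100 + d))
L = 61/7 (L = (⅐)*61 = 61/7 ≈ 8.7143)
P = -86038/58115 (P = 258114/(-135161 - 39184) = 258114/(-174345) = 258114*(-1/174345) = -86038/58115 ≈ -1.4805)
(((L - Z(-31, 240)) + 267) + P) + 130869 = (((61/7 - 2*(-31)*(100 + 240)) + 267) - 86038/58115) + 130869 = (((61/7 - 2*(-31)*340) + 267) - 86038/58115) + 130869 = (((61/7 - 1*(-21080)) + 267) - 86038/58115) + 130869 = (((61/7 + 21080) + 267) - 86038/58115) + 130869 = ((147621/7 + 267) - 86038/58115) + 130869 = (149490/7 - 86038/58115) + 130869 = 8687009084/406805 + 130869 = 61925172629/406805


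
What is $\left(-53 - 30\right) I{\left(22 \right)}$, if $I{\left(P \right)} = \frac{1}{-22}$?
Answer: $\frac{83}{22} \approx 3.7727$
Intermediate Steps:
$I{\left(P \right)} = - \frac{1}{22}$
$\left(-53 - 30\right) I{\left(22 \right)} = \left(-53 - 30\right) \left(- \frac{1}{22}\right) = \left(-83\right) \left(- \frac{1}{22}\right) = \frac{83}{22}$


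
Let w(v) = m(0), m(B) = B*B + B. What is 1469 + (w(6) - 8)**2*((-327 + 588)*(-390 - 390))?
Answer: -13027651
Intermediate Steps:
m(B) = B + B**2 (m(B) = B**2 + B = B + B**2)
w(v) = 0 (w(v) = 0*(1 + 0) = 0*1 = 0)
1469 + (w(6) - 8)**2*((-327 + 588)*(-390 - 390)) = 1469 + (0 - 8)**2*((-327 + 588)*(-390 - 390)) = 1469 + (-8)**2*(261*(-780)) = 1469 + 64*(-203580) = 1469 - 13029120 = -13027651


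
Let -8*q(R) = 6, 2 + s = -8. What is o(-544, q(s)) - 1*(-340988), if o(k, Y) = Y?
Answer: 1363949/4 ≈ 3.4099e+5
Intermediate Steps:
s = -10 (s = -2 - 8 = -10)
q(R) = -¾ (q(R) = -⅛*6 = -¾)
o(-544, q(s)) - 1*(-340988) = -¾ - 1*(-340988) = -¾ + 340988 = 1363949/4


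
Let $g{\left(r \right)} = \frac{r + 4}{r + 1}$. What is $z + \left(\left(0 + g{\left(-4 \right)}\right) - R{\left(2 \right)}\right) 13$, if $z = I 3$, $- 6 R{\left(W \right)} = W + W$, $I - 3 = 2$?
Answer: $\frac{71}{3} \approx 23.667$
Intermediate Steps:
$I = 5$ ($I = 3 + 2 = 5$)
$R{\left(W \right)} = - \frac{W}{3}$ ($R{\left(W \right)} = - \frac{W + W}{6} = - \frac{2 W}{6} = - \frac{W}{3}$)
$g{\left(r \right)} = \frac{4 + r}{1 + r}$
$z = 15$ ($z = 5 \cdot 3 = 15$)
$z + \left(\left(0 + g{\left(-4 \right)}\right) - R{\left(2 \right)}\right) 13 = 15 + \left(\left(0 + \frac{4 - 4}{1 - 4}\right) - \left(- \frac{1}{3}\right) 2\right) 13 = 15 + \left(\left(0 + \frac{1}{-3} \cdot 0\right) - - \frac{2}{3}\right) 13 = 15 + \left(\left(0 - 0\right) + \frac{2}{3}\right) 13 = 15 + \left(\left(0 + 0\right) + \frac{2}{3}\right) 13 = 15 + \left(0 + \frac{2}{3}\right) 13 = 15 + \frac{2}{3} \cdot 13 = 15 + \frac{26}{3} = \frac{71}{3}$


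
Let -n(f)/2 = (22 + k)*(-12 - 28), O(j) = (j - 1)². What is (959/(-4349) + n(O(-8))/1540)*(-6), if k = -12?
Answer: -600702/334873 ≈ -1.7938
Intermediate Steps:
O(j) = (-1 + j)²
n(f) = 800 (n(f) = -2*(22 - 12)*(-12 - 28) = -20*(-40) = -2*(-400) = 800)
(959/(-4349) + n(O(-8))/1540)*(-6) = (959/(-4349) + 800/1540)*(-6) = (959*(-1/4349) + 800*(1/1540))*(-6) = (-959/4349 + 40/77)*(-6) = (100117/334873)*(-6) = -600702/334873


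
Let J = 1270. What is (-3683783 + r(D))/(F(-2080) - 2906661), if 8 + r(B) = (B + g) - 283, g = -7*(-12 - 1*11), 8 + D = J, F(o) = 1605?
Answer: 526093/415008 ≈ 1.2677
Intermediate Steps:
D = 1262 (D = -8 + 1270 = 1262)
g = 161 (g = -7*(-12 - 11) = -7*(-23) = 161)
r(B) = -130 + B (r(B) = -8 + ((B + 161) - 283) = -8 + ((161 + B) - 283) = -8 + (-122 + B) = -130 + B)
(-3683783 + r(D))/(F(-2080) - 2906661) = (-3683783 + (-130 + 1262))/(1605 - 2906661) = (-3683783 + 1132)/(-2905056) = -3682651*(-1/2905056) = 526093/415008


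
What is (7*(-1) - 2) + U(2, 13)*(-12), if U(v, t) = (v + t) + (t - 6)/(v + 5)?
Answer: -201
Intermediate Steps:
U(v, t) = t + v + (-6 + t)/(5 + v) (U(v, t) = (t + v) + (-6 + t)/(5 + v) = t + v + (-6 + t)/(5 + v))
(7*(-1) - 2) + U(2, 13)*(-12) = (7*(-1) - 2) + ((-6 + 2² + 5*2 + 6*13 + 13*2)/(5 + 2))*(-12) = (-7 - 2) + ((-6 + 4 + 10 + 78 + 26)/7)*(-12) = -9 + ((⅐)*112)*(-12) = -9 + 16*(-12) = -9 - 192 = -201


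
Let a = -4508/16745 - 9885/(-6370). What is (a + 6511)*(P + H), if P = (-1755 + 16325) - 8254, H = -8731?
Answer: -9585988606107/609518 ≈ -1.5727e+7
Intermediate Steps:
a = 27361673/21333130 (a = -4508*1/16745 - 9885*(-1/6370) = -4508/16745 + 1977/1274 = 27361673/21333130 ≈ 1.2826)
P = 6316 (P = 14570 - 8254 = 6316)
(a + 6511)*(P + H) = (27361673/21333130 + 6511)*(6316 - 8731) = (138927371103/21333130)*(-2415) = -9585988606107/609518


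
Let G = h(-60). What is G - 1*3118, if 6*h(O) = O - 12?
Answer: -3130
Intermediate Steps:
h(O) = -2 + O/6 (h(O) = (O - 12)/6 = (-12 + O)/6 = -2 + O/6)
G = -12 (G = -2 + (⅙)*(-60) = -2 - 10 = -12)
G - 1*3118 = -12 - 1*3118 = -12 - 3118 = -3130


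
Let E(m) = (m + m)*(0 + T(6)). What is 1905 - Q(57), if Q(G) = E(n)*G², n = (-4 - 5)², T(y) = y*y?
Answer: -18946263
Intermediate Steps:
T(y) = y²
n = 81 (n = (-9)² = 81)
E(m) = 72*m (E(m) = (m + m)*(0 + 6²) = (2*m)*(0 + 36) = (2*m)*36 = 72*m)
Q(G) = 5832*G² (Q(G) = (72*81)*G² = 5832*G²)
1905 - Q(57) = 1905 - 5832*57² = 1905 - 5832*3249 = 1905 - 1*18948168 = 1905 - 18948168 = -18946263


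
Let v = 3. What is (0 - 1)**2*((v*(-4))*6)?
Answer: -72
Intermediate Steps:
(0 - 1)**2*((v*(-4))*6) = (0 - 1)**2*((3*(-4))*6) = (-1)**2*(-12*6) = 1*(-72) = -72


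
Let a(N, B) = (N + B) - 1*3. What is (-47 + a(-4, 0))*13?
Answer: -702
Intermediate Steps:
a(N, B) = -3 + B + N (a(N, B) = (B + N) - 3 = -3 + B + N)
(-47 + a(-4, 0))*13 = (-47 + (-3 + 0 - 4))*13 = (-47 - 7)*13 = -54*13 = -702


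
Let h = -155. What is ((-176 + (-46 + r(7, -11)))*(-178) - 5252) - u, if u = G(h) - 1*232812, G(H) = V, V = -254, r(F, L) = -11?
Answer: 269288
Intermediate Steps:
G(H) = -254
u = -233066 (u = -254 - 1*232812 = -254 - 232812 = -233066)
((-176 + (-46 + r(7, -11)))*(-178) - 5252) - u = ((-176 + (-46 - 11))*(-178) - 5252) - 1*(-233066) = ((-176 - 57)*(-178) - 5252) + 233066 = (-233*(-178) - 5252) + 233066 = (41474 - 5252) + 233066 = 36222 + 233066 = 269288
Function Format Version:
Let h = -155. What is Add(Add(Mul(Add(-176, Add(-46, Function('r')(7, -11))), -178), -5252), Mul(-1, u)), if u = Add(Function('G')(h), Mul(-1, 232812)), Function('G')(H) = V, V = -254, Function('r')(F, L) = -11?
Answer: 269288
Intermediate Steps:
Function('G')(H) = -254
u = -233066 (u = Add(-254, Mul(-1, 232812)) = Add(-254, -232812) = -233066)
Add(Add(Mul(Add(-176, Add(-46, Function('r')(7, -11))), -178), -5252), Mul(-1, u)) = Add(Add(Mul(Add(-176, Add(-46, -11)), -178), -5252), Mul(-1, -233066)) = Add(Add(Mul(Add(-176, -57), -178), -5252), 233066) = Add(Add(Mul(-233, -178), -5252), 233066) = Add(Add(41474, -5252), 233066) = Add(36222, 233066) = 269288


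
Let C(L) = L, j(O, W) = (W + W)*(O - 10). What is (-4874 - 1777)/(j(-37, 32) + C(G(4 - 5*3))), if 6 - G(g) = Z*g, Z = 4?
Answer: 2217/986 ≈ 2.2485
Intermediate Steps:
j(O, W) = 2*W*(-10 + O) (j(O, W) = (2*W)*(-10 + O) = 2*W*(-10 + O))
G(g) = 6 - 4*g
(-4874 - 1777)/(j(-37, 32) + C(G(4 - 5*3))) = (-4874 - 1777)/(2*32*(-10 - 37) + (6 - 4*(4 - 5*3))) = -6651/(2*32*(-47) + (6 - 4*(4 - 15))) = -6651/(-3008 + (6 - 4*(-11))) = -6651/(-3008 + (6 + 44)) = -6651/(-3008 + 50) = -6651/(-2958) = -6651*(-1/2958) = 2217/986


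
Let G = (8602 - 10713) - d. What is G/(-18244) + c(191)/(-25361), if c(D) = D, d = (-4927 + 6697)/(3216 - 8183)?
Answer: 248565714619/2298161779228 ≈ 0.10816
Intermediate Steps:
d = -1770/4967 (d = 1770/(-4967) = 1770*(-1/4967) = -1770/4967 ≈ -0.35635)
G = -10483567/4967 (G = (8602 - 10713) - 1*(-1770/4967) = -2111 + 1770/4967 = -10483567/4967 ≈ -2110.6)
G/(-18244) + c(191)/(-25361) = -10483567/4967/(-18244) + 191/(-25361) = -10483567/4967*(-1/18244) + 191*(-1/25361) = 10483567/90617948 - 191/25361 = 248565714619/2298161779228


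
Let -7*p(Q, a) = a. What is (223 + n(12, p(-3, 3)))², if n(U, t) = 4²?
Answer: 57121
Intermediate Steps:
p(Q, a) = -a/7
n(U, t) = 16
(223 + n(12, p(-3, 3)))² = (223 + 16)² = 239² = 57121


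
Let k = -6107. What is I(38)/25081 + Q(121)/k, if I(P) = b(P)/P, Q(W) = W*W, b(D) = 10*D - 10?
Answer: -6975877704/2910223673 ≈ -2.3970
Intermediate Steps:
b(D) = -10 + 10*D
Q(W) = W²
I(P) = (-10 + 10*P)/P
I(38)/25081 + Q(121)/k = (10 - 10/38)/25081 + 121²/(-6107) = (10 - 10*1/38)*(1/25081) + 14641*(-1/6107) = (10 - 5/19)*(1/25081) - 14641/6107 = (185/19)*(1/25081) - 14641/6107 = 185/476539 - 14641/6107 = -6975877704/2910223673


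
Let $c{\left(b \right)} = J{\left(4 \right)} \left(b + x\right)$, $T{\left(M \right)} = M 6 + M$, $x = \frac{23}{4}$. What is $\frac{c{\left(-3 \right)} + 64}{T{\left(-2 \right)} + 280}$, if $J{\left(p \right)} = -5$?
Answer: $\frac{201}{1064} \approx 0.18891$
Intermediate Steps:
$x = \frac{23}{4}$ ($x = 23 \cdot \frac{1}{4} = \frac{23}{4} \approx 5.75$)
$T{\left(M \right)} = 7 M$ ($T{\left(M \right)} = 6 M + M = 7 M$)
$c{\left(b \right)} = - \frac{115}{4} - 5 b$ ($c{\left(b \right)} = - 5 \left(b + \frac{23}{4}\right) = - 5 \left(\frac{23}{4} + b\right) = - \frac{115}{4} - 5 b$)
$\frac{c{\left(-3 \right)} + 64}{T{\left(-2 \right)} + 280} = \frac{\left(- \frac{115}{4} - -15\right) + 64}{7 \left(-2\right) + 280} = \frac{\left(- \frac{115}{4} + 15\right) + 64}{-14 + 280} = \frac{- \frac{55}{4} + 64}{266} = \frac{201}{4} \cdot \frac{1}{266} = \frac{201}{1064}$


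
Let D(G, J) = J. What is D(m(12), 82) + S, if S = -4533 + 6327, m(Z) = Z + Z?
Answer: 1876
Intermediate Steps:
m(Z) = 2*Z
S = 1794
D(m(12), 82) + S = 82 + 1794 = 1876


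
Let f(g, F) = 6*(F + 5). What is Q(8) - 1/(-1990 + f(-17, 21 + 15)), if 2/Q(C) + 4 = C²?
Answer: 887/26160 ≈ 0.033907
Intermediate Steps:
f(g, F) = 30 + 6*F (f(g, F) = 6*(5 + F) = 30 + 6*F)
Q(C) = 2/(-4 + C²)
Q(8) - 1/(-1990 + f(-17, 21 + 15)) = 2/(-4 + 8²) - 1/(-1990 + (30 + 6*(21 + 15))) = 2/(-4 + 64) - 1/(-1990 + (30 + 6*36)) = 2/60 - 1/(-1990 + (30 + 216)) = 2*(1/60) - 1/(-1990 + 246) = 1/30 - 1/(-1744) = 1/30 - 1*(-1/1744) = 1/30 + 1/1744 = 887/26160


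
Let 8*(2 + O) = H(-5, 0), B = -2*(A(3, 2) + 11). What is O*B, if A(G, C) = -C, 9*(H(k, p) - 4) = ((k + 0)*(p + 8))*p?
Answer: 27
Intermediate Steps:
H(k, p) = 4 + k*p*(8 + p)/9 (H(k, p) = 4 + (((k + 0)*(p + 8))*p)/9 = 4 + ((k*(8 + p))*p)/9 = 4 + (k*p*(8 + p))/9 = 4 + k*p*(8 + p)/9)
B = -18 (B = -2*(-1*2 + 11) = -2*(-2 + 11) = -2*9 = -18)
O = -3/2 (O = -2 + (4 + (1/9)*(-5)*0**2 + (8/9)*(-5)*0)/8 = -2 + (4 + (1/9)*(-5)*0 + 0)/8 = -2 + (4 + 0 + 0)/8 = -2 + (1/8)*4 = -2 + 1/2 = -3/2 ≈ -1.5000)
O*B = -3/2*(-18) = 27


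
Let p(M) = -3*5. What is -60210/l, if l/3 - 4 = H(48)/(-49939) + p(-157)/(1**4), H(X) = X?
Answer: 1002275730/549377 ≈ 1824.4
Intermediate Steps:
p(M) = -15
l = -1648131/49939 (l = 12 + 3*(48/(-49939) - 15/(1**4)) = 12 + 3*(48*(-1/49939) - 15/1) = 12 + 3*(-48/49939 - 15*1) = 12 + 3*(-48/49939 - 15) = 12 + 3*(-749133/49939) = 12 - 2247399/49939 = -1648131/49939 ≈ -33.003)
-60210/l = -60210/(-1648131/49939) = -60210*(-49939/1648131) = 1002275730/549377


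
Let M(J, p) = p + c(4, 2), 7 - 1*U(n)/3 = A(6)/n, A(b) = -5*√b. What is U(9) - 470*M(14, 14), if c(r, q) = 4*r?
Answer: -14079 + 5*√6/3 ≈ -14075.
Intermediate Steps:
U(n) = 21 + 15*√6/n (U(n) = 21 - 3*(-5*√6)/n = 21 - (-15)*√6/n = 21 + 15*√6/n)
M(J, p) = 16 + p (M(J, p) = p + 4*4 = p + 16 = 16 + p)
U(9) - 470*M(14, 14) = (21 + 15*√6/9) - 470*(16 + 14) = (21 + 15*√6*(⅑)) - 470*30 = (21 + 5*√6/3) - 14100 = -14079 + 5*√6/3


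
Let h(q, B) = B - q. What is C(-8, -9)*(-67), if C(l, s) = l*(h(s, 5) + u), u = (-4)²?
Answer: 16080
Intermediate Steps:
u = 16
C(l, s) = l*(21 - s) (C(l, s) = l*((5 - s) + 16) = l*(21 - s))
C(-8, -9)*(-67) = -8*(21 - 1*(-9))*(-67) = -8*(21 + 9)*(-67) = -8*30*(-67) = -240*(-67) = 16080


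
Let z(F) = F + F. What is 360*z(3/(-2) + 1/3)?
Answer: -840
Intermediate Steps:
z(F) = 2*F
360*z(3/(-2) + 1/3) = 360*(2*(3/(-2) + 1/3)) = 360*(2*(3*(-1/2) + 1*(1/3))) = 360*(2*(-3/2 + 1/3)) = 360*(2*(-7/6)) = 360*(-7/3) = -840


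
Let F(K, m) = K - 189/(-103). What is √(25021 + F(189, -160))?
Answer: √267472357/103 ≈ 158.78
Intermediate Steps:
F(K, m) = 189/103 + K (F(K, m) = K - 189*(-1/103) = K + 189/103 = 189/103 + K)
√(25021 + F(189, -160)) = √(25021 + (189/103 + 189)) = √(25021 + 19656/103) = √(2596819/103) = √267472357/103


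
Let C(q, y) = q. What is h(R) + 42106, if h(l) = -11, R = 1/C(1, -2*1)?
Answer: 42095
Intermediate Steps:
R = 1 (R = 1/1 = 1)
h(R) + 42106 = -11 + 42106 = 42095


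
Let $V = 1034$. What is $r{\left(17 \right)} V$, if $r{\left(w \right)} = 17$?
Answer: $17578$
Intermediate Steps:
$r{\left(17 \right)} V = 17 \cdot 1034 = 17578$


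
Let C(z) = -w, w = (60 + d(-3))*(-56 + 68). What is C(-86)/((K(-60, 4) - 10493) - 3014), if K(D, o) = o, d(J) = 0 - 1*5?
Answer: 220/4501 ≈ 0.048878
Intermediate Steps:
d(J) = -5 (d(J) = 0 - 5 = -5)
w = 660 (w = (60 - 5)*(-56 + 68) = 55*12 = 660)
C(z) = -660 (C(z) = -1*660 = -660)
C(-86)/((K(-60, 4) - 10493) - 3014) = -660/((4 - 10493) - 3014) = -660/(-10489 - 3014) = -660/(-13503) = -660*(-1/13503) = 220/4501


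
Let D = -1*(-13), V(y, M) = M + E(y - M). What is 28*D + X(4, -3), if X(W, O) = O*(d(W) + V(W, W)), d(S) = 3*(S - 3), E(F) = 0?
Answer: 343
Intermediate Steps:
d(S) = -9 + 3*S (d(S) = 3*(-3 + S) = -9 + 3*S)
V(y, M) = M (V(y, M) = M + 0 = M)
D = 13
X(W, O) = O*(-9 + 4*W) (X(W, O) = O*((-9 + 3*W) + W) = O*(-9 + 4*W))
28*D + X(4, -3) = 28*13 - 3*(-9 + 4*4) = 364 - 3*(-9 + 16) = 364 - 3*7 = 364 - 21 = 343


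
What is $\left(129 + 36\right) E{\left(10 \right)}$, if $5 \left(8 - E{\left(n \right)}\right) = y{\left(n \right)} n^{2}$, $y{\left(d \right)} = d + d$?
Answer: $-64680$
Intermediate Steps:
$y{\left(d \right)} = 2 d$
$E{\left(n \right)} = 8 - \frac{2 n^{3}}{5}$ ($E{\left(n \right)} = 8 - \frac{2 n n^{2}}{5} = 8 - \frac{2 n^{3}}{5}$)
$\left(129 + 36\right) E{\left(10 \right)} = \left(129 + 36\right) \left(8 - \frac{2 \cdot 10^{3}}{5}\right) = 165 \left(8 - 400\right) = 165 \left(-392\right) = -64680$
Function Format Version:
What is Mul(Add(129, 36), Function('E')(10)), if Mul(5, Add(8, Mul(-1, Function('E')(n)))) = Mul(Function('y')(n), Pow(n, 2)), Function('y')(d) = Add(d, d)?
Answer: -64680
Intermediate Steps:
Function('y')(d) = Mul(2, d)
Function('E')(n) = Add(8, Mul(Rational(-2, 5), Pow(n, 3))) (Function('E')(n) = Add(8, Mul(Rational(-1, 5), Mul(Mul(2, n), Pow(n, 2)))) = Add(8, Mul(Rational(-1, 5), Mul(2, Pow(n, 3)))) = Add(8, Mul(Rational(-2, 5), Pow(n, 3))))
Mul(Add(129, 36), Function('E')(10)) = Mul(Add(129, 36), Add(8, Mul(Rational(-2, 5), Pow(10, 3)))) = Mul(165, Add(8, Mul(Rational(-2, 5), 1000))) = Mul(165, Add(8, -400)) = Mul(165, -392) = -64680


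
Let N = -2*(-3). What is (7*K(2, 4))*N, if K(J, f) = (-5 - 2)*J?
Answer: -588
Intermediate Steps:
K(J, f) = -7*J
N = 6
(7*K(2, 4))*N = (7*(-7*2))*6 = (7*(-14))*6 = -98*6 = -588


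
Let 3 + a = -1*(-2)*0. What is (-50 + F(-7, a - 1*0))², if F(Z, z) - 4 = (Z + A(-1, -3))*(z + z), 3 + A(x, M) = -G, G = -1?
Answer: 64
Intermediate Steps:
a = -3 (a = -3 - 1*(-2)*0 = -3 + 2*0 = -3 + 0 = -3)
A(x, M) = -2 (A(x, M) = -3 - 1*(-1) = -3 + 1 = -2)
F(Z, z) = 4 + 2*z*(-2 + Z) (F(Z, z) = 4 + (Z - 2)*(z + z) = 4 + (-2 + Z)*(2*z) = 4 + 2*z*(-2 + Z))
(-50 + F(-7, a - 1*0))² = (-50 + (4 - 4*(-3 - 1*0) + 2*(-7)*(-3 - 1*0)))² = (-50 + (4 - 4*(-3 + 0) + 2*(-7)*(-3 + 0)))² = (-50 + (4 - 4*(-3) + 2*(-7)*(-3)))² = (-50 + (4 + 12 + 42))² = (-50 + 58)² = 8² = 64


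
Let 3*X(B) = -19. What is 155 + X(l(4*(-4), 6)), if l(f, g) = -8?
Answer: 446/3 ≈ 148.67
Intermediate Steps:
X(B) = -19/3 (X(B) = (1/3)*(-19) = -19/3)
155 + X(l(4*(-4), 6)) = 155 - 19/3 = 446/3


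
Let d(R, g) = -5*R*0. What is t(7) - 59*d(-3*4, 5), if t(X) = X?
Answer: 7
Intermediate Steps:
d(R, g) = 0
t(7) - 59*d(-3*4, 5) = 7 - 59*0 = 7 + 0 = 7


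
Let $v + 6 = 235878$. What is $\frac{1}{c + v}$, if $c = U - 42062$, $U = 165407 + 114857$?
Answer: $\frac{1}{474074} \approx 2.1094 \cdot 10^{-6}$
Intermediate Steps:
$v = 235872$ ($v = -6 + 235878 = 235872$)
$U = 280264$
$c = 238202$ ($c = 280264 - 42062 = 238202$)
$\frac{1}{c + v} = \frac{1}{238202 + 235872} = \frac{1}{474074}$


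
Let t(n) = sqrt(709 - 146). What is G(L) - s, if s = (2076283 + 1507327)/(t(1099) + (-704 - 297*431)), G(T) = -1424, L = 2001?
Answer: -11564737908741/8283260479 + 1791805*sqrt(563)/8283260479 ≈ -1396.2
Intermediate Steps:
t(n) = sqrt(563)
s = 3583610/(-128711 + sqrt(563)) (s = (2076283 + 1507327)/(sqrt(563) + (-704 - 297*431)) = 3583610/(sqrt(563) + (-704 - 128007)) = 3583610/(sqrt(563) - 128711) = 3583610/(-128711 + sqrt(563)) ≈ -27.847)
G(L) - s = -1424 - (-230625013355/8283260479 - 1791805*sqrt(563)/8283260479) = -1424 + (230625013355/8283260479 + 1791805*sqrt(563)/8283260479) = -11564737908741/8283260479 + 1791805*sqrt(563)/8283260479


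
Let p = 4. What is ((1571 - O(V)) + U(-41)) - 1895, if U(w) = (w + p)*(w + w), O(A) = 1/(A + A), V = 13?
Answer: 70459/26 ≈ 2710.0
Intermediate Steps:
O(A) = 1/(2*A)
U(w) = 2*w*(4 + w) (U(w) = (w + 4)*(w + w) = (4 + w)*(2*w) = 2*w*(4 + w))
((1571 - O(V)) + U(-41)) - 1895 = ((1571 - 1/(2*13)) + 2*(-41)*(4 - 41)) - 1895 = ((1571 - 1/(2*13)) + 2*(-41)*(-37)) - 1895 = ((1571 - 1*1/26) + 3034) - 1895 = ((1571 - 1/26) + 3034) - 1895 = (40845/26 + 3034) - 1895 = 119729/26 - 1895 = 70459/26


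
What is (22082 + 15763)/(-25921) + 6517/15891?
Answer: -432467738/411910611 ≈ -1.0499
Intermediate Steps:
(22082 + 15763)/(-25921) + 6517/15891 = 37845*(-1/25921) + 6517*(1/15891) = -37845/25921 + 6517/15891 = -432467738/411910611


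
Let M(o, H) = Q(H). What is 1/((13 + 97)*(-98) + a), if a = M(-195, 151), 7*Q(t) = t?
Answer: -7/75309 ≈ -9.2950e-5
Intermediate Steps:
Q(t) = t/7
M(o, H) = H/7
a = 151/7 (a = (1/7)*151 = 151/7 ≈ 21.571)
1/((13 + 97)*(-98) + a) = 1/((13 + 97)*(-98) + 151/7) = 1/(110*(-98) + 151/7) = 1/(-10780 + 151/7) = 1/(-75309/7) = -7/75309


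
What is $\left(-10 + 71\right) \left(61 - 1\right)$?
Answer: $3660$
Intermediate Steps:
$\left(-10 + 71\right) \left(61 - 1\right) = 61 \cdot 60 = 3660$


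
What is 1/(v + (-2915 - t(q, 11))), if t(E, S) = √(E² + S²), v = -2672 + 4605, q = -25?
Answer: -491/481789 + √746/963578 ≈ -0.00099077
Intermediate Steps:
v = 1933
1/(v + (-2915 - t(q, 11))) = 1/(1933 + (-2915 - √((-25)² + 11²))) = 1/(1933 + (-2915 - √(625 + 121))) = 1/(1933 + (-2915 - √746)) = 1/(-982 - √746)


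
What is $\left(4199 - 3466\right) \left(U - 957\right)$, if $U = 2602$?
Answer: $1205785$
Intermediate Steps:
$\left(4199 - 3466\right) \left(U - 957\right) = \left(4199 - 3466\right) \left(2602 - 957\right) = 733 \cdot 1645 = 1205785$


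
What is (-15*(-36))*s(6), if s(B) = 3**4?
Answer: 43740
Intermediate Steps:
s(B) = 81
(-15*(-36))*s(6) = -15*(-36)*81 = 540*81 = 43740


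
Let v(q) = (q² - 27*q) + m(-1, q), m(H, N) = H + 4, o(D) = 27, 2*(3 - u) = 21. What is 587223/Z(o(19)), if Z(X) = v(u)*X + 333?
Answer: 20076/253 ≈ 79.352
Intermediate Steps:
u = -15/2 (u = 3 - ½*21 = 3 - 21/2 = -15/2 ≈ -7.5000)
m(H, N) = 4 + H
v(q) = 3 + q² - 27*q (v(q) = (q² - 27*q) + (4 - 1) = (q² - 27*q) + 3 = 3 + q² - 27*q)
Z(X) = 333 + 1047*X/4 (Z(X) = (3 + (-15/2)² - 27*(-15/2))*X + 333 = (3 + 225/4 + 405/2)*X + 333 = 1047*X/4 + 333 = 333 + 1047*X/4)
587223/Z(o(19)) = 587223/(333 + (1047/4)*27) = 587223/(333 + 28269/4) = 587223/(29601/4) = 587223*(4/29601) = 20076/253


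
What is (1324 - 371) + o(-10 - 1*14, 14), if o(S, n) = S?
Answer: 929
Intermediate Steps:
(1324 - 371) + o(-10 - 1*14, 14) = (1324 - 371) + (-10 - 1*14) = 953 + (-10 - 14) = 953 - 24 = 929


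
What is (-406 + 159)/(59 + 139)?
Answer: -247/198 ≈ -1.2475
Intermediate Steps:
(-406 + 159)/(59 + 139) = -247/198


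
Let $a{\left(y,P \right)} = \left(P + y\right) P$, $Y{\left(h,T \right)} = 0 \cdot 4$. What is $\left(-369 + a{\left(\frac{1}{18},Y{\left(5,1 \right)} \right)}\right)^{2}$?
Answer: $136161$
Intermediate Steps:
$Y{\left(h,T \right)} = 0$
$a{\left(y,P \right)} = P \left(P + y\right)$
$\left(-369 + a{\left(\frac{1}{18},Y{\left(5,1 \right)} \right)}\right)^{2} = \left(-369 + 0 \left(0 + \frac{1}{18}\right)\right)^{2} = \left(-369 + 0 \cdot \frac{1}{18}\right)^{2} = \left(-369 + 0\right)^{2} = \left(-369\right)^{2} = 136161$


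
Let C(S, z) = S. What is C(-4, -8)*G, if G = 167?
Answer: -668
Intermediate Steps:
C(-4, -8)*G = -4*167 = -668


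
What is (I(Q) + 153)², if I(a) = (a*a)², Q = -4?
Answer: 167281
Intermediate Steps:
I(a) = a⁴ (I(a) = (a²)² = a⁴)
(I(Q) + 153)² = ((-4)⁴ + 153)² = (256 + 153)² = 409² = 167281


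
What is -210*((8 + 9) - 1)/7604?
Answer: -840/1901 ≈ -0.44187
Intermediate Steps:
-210*((8 + 9) - 1)/7604 = -210*(17 - 1)*(1/7604) = -210*16*(1/7604) = -3360*1/7604 = -840/1901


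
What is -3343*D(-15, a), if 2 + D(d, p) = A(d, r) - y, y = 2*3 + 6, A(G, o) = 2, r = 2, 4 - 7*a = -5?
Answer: 40116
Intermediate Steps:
a = 9/7 (a = 4/7 - ⅐*(-5) = 4/7 + 5/7 = 9/7 ≈ 1.2857)
y = 12 (y = 6 + 6 = 12)
D(d, p) = -12 (D(d, p) = -2 + (2 - 1*12) = -2 + (2 - 12) = -2 - 10 = -12)
-3343*D(-15, a) = -3343*(-12) = 40116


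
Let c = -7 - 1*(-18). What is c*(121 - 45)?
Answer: 836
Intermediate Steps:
c = 11 (c = -7 + 18 = 11)
c*(121 - 45) = 11*(121 - 45) = 11*76 = 836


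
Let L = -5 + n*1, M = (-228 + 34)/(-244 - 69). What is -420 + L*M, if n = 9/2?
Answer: -131557/313 ≈ -420.31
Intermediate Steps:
n = 9/2 (n = 9*(1/2) = 9/2 ≈ 4.5000)
M = 194/313 (M = -194/(-313) = -194*(-1/313) = 194/313 ≈ 0.61981)
L = -1/2 (L = -5 + (9/2)*1 = -5 + 9/2 = -1/2 ≈ -0.50000)
-420 + L*M = -420 - 1/2*194/313 = -420 - 97/313 = -131557/313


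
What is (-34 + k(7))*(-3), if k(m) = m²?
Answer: -45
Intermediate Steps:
(-34 + k(7))*(-3) = (-34 + 7²)*(-3) = (-34 + 49)*(-3) = 15*(-3) = -45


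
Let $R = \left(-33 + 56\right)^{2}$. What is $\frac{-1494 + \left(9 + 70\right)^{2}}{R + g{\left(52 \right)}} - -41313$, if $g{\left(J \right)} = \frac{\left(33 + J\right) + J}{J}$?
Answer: $\frac{1142344729}{27645} \approx 41322.0$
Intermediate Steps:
$R = 529$ ($R = 23^{2} = 529$)
$g{\left(J \right)} = \frac{33 + 2 J}{J}$
$\frac{-1494 + \left(9 + 70\right)^{2}}{R + g{\left(52 \right)}} - -41313 = \frac{-1494 + \left(9 + 70\right)^{2}}{529 + \left(2 + \frac{33}{52}\right)} - -41313 = \frac{-1494 + 79^{2}}{529 + \left(2 + 33 \cdot \frac{1}{52}\right)} + 41313 = \frac{-1494 + 6241}{529 + \left(2 + \frac{33}{52}\right)} + 41313 = \frac{4747}{529 + \frac{137}{52}} + 41313 = \frac{4747}{\frac{27645}{52}} + 41313 = 4747 \cdot \frac{52}{27645} + 41313 = \frac{246844}{27645} + 41313 = \frac{1142344729}{27645}$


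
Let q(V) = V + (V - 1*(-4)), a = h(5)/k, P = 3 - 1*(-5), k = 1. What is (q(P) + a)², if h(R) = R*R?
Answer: 2025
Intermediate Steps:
h(R) = R²
P = 8 (P = 3 + 5 = 8)
a = 25 (a = 5²/1 = 25*1 = 25)
q(V) = 4 + 2*V (q(V) = V + (V + 4) = V + (4 + V) = 4 + 2*V)
(q(P) + a)² = ((4 + 2*8) + 25)² = ((4 + 16) + 25)² = (20 + 25)² = 45² = 2025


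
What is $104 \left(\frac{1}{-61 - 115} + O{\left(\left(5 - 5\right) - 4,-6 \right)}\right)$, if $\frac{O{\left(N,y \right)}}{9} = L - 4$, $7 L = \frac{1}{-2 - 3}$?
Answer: $- \frac{2903927}{770} \approx -3771.3$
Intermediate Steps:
$L = - \frac{1}{35}$ ($L = \frac{1}{7 \left(-2 - 3\right)} = \frac{1}{7 \left(-5\right)} = \frac{1}{7} \left(- \frac{1}{5}\right) = - \frac{1}{35} \approx -0.028571$)
$O{\left(N,y \right)} = - \frac{1269}{35}$ ($O{\left(N,y \right)} = 9 \left(- \frac{1}{35} - 4\right) = 9 \left(- \frac{141}{35}\right) = - \frac{1269}{35}$)
$104 \left(\frac{1}{-61 - 115} + O{\left(\left(5 - 5\right) - 4,-6 \right)}\right) = 104 \left(\frac{1}{-61 - 115} - \frac{1269}{35}\right) = 104 \left(\frac{1}{-176} - \frac{1269}{35}\right) = 104 \left(- \frac{1}{176} - \frac{1269}{35}\right) = 104 \left(- \frac{223379}{6160}\right) = - \frac{2903927}{770}$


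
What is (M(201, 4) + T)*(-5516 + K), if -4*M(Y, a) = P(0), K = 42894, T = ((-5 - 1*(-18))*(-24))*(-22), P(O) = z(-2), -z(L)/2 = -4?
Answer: 256487836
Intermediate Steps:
z(L) = 8 (z(L) = -2*(-4) = 8)
P(O) = 8
T = 6864 (T = ((-5 + 18)*(-24))*(-22) = (13*(-24))*(-22) = -312*(-22) = 6864)
M(Y, a) = -2 (M(Y, a) = -1/4*8 = -2)
(M(201, 4) + T)*(-5516 + K) = (-2 + 6864)*(-5516 + 42894) = 6862*37378 = 256487836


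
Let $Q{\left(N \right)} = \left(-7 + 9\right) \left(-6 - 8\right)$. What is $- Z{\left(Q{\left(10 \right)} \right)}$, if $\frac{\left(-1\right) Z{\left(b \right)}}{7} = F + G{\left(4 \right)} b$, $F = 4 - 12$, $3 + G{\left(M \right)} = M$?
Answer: $-252$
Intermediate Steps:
$G{\left(M \right)} = -3 + M$
$Q{\left(N \right)} = -28$ ($Q{\left(N \right)} = 2 \left(-14\right) = -28$)
$F = -8$ ($F = 4 - 12 = -8$)
$Z{\left(b \right)} = 56 - 7 b$ ($Z{\left(b \right)} = - 7 \left(-8 + \left(-3 + 4\right) b\right) = - 7 \left(-8 + 1 b\right) = - 7 \left(-8 + b\right) = 56 - 7 b$)
$- Z{\left(Q{\left(10 \right)} \right)} = - (56 - -196) = - (56 + 196) = \left(-1\right) 252 = -252$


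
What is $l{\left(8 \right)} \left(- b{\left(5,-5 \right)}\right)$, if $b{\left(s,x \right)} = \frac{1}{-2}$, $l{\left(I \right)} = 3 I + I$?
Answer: $16$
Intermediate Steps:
$l{\left(I \right)} = 4 I$
$b{\left(s,x \right)} = - \frac{1}{2}$
$l{\left(8 \right)} \left(- b{\left(5,-5 \right)}\right) = 4 \cdot 8 \left(\left(-1\right) \left(- \frac{1}{2}\right)\right) = 32 \cdot \frac{1}{2} = 16$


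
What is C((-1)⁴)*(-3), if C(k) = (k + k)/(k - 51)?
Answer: 3/25 ≈ 0.12000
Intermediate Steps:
C(k) = 2*k/(-51 + k) (C(k) = (2*k)/(-51 + k) = 2*k/(-51 + k))
C((-1)⁴)*(-3) = (2*(-1)⁴/(-51 + (-1)⁴))*(-3) = (2*1/(-51 + 1))*(-3) = (2*1/(-50))*(-3) = (2*1*(-1/50))*(-3) = -1/25*(-3) = 3/25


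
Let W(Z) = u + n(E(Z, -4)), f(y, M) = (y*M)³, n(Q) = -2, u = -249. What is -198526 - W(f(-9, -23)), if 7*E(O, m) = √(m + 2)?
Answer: -198275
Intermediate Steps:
E(O, m) = √(2 + m)/7 (E(O, m) = √(m + 2)/7 = √(2 + m)/7)
f(y, M) = M³*y³ (f(y, M) = (M*y)³ = M³*y³)
W(Z) = -251 (W(Z) = -249 - 2 = -251)
-198526 - W(f(-9, -23)) = -198526 - 1*(-251) = -198526 + 251 = -198275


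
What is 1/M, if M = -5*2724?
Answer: -1/13620 ≈ -7.3421e-5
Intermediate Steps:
M = -13620
1/M = 1/(-13620) = -1/13620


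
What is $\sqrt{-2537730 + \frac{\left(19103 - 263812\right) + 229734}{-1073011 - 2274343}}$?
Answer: $\frac{i \sqrt{28434703257337026530}}{3347354} \approx 1593.0 i$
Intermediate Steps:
$\sqrt{-2537730 + \frac{\left(19103 - 263812\right) + 229734}{-1073011 - 2274343}} = \sqrt{-2537730 + \frac{-244709 + 229734}{-3347354}} = \sqrt{-2537730 - - \frac{14975}{3347354}} = \sqrt{-2537730 + \frac{14975}{3347354}} = \sqrt{- \frac{8494680651445}{3347354}} = \frac{i \sqrt{28434703257337026530}}{3347354}$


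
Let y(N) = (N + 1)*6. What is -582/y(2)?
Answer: -97/3 ≈ -32.333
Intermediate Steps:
y(N) = 6 + 6*N (y(N) = (1 + N)*6 = 6 + 6*N)
-582/y(2) = -582/(6 + 6*2) = -582/(6 + 12) = -582/18 = -582*1/18 = -97/3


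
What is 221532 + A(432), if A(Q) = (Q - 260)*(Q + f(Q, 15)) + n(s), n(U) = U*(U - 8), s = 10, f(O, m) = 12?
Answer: 297920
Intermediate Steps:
n(U) = U*(-8 + U)
A(Q) = 20 + (-260 + Q)*(12 + Q) (A(Q) = (Q - 260)*(Q + 12) + 10*(-8 + 10) = (-260 + Q)*(12 + Q) + 10*2 = (-260 + Q)*(12 + Q) + 20 = 20 + (-260 + Q)*(12 + Q))
221532 + A(432) = 221532 + (-3100 + 432² - 248*432) = 221532 + (-3100 + 186624 - 107136) = 221532 + 76388 = 297920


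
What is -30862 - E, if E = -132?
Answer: -30730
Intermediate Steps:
-30862 - E = -30862 - 1*(-132) = -30862 + 132 = -30730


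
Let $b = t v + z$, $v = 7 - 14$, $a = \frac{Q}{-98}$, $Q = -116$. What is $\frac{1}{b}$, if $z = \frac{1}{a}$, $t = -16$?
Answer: $\frac{58}{6545} \approx 0.0088617$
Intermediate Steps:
$a = \frac{58}{49}$ ($a = - \frac{116}{-98} = \left(-116\right) \left(- \frac{1}{98}\right) = \frac{58}{49} \approx 1.1837$)
$v = -7$ ($v = 7 - 14 = -7$)
$z = \frac{49}{58}$ ($z = \frac{1}{\frac{58}{49}} = \frac{49}{58} \approx 0.84483$)
$b = \frac{6545}{58}$ ($b = \left(-16\right) \left(-7\right) + \frac{49}{58} = 112 + \frac{49}{58} = \frac{6545}{58} \approx 112.84$)
$\frac{1}{b} = \frac{1}{\frac{6545}{58}} = \frac{58}{6545}$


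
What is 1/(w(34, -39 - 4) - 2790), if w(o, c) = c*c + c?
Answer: -1/984 ≈ -0.0010163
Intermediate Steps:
w(o, c) = c + c**2 (w(o, c) = c**2 + c = c + c**2)
1/(w(34, -39 - 4) - 2790) = 1/((-39 - 4)*(1 + (-39 - 4)) - 2790) = 1/(-43*(1 - 43) - 2790) = 1/(-43*(-42) - 2790) = 1/(1806 - 2790) = 1/(-984) = -1/984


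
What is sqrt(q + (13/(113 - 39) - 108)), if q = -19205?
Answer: I*sqrt(105757026)/74 ≈ 138.97*I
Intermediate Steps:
sqrt(q + (13/(113 - 39) - 108)) = sqrt(-19205 + (13/(113 - 39) - 108)) = sqrt(-19205 + (13/74 - 108)) = sqrt(-19205 - 7979/74) = sqrt(-1429149/74) = I*sqrt(105757026)/74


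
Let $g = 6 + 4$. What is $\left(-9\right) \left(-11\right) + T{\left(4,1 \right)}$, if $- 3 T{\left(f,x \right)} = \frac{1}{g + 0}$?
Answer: $\frac{2969}{30} \approx 98.967$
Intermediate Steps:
$g = 10$
$T{\left(f,x \right)} = - \frac{1}{30}$ ($T{\left(f,x \right)} = - \frac{1}{3 \left(10 + 0\right)} = - \frac{1}{3 \cdot 10} = \left(- \frac{1}{3}\right) \frac{1}{10} = - \frac{1}{30}$)
$\left(-9\right) \left(-11\right) + T{\left(4,1 \right)} = \left(-9\right) \left(-11\right) - \frac{1}{30} = 99 - \frac{1}{30} = \frac{2969}{30}$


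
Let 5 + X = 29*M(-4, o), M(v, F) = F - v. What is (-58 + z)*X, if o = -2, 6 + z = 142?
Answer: 4134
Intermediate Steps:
z = 136 (z = -6 + 142 = 136)
X = 53 (X = -5 + 29*(-2 - 1*(-4)) = -5 + 29*(-2 + 4) = -5 + 29*2 = -5 + 58 = 53)
(-58 + z)*X = (-58 + 136)*53 = 78*53 = 4134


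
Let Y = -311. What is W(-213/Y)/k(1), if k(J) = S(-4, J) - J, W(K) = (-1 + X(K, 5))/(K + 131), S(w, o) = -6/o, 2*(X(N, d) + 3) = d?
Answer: 933/573356 ≈ 0.0016273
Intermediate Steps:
X(N, d) = -3 + d/2
W(K) = -3/(2*(131 + K)) (W(K) = (-1 + (-3 + (½)*5))/(K + 131) = (-1 + (-3 + 5/2))/(131 + K) = (-1 - ½)/(131 + K) = -3/(2*(131 + K)))
k(J) = -J - 6/J (k(J) = -6/J - J = -J - 6/J)
W(-213/Y)/k(1) = (-3/(262 + 2*(-213/(-311))))/(-1*1 - 6/1) = (-3/(262 + 2*(-213*(-1/311))))/(-1 - 6*1) = (-3/(262 + 2*(213/311)))/(-1 - 6) = -3/(262 + 426/311)/(-7) = -3/81908/311*(-⅐) = -3*311/81908*(-⅐) = -933/81908*(-⅐) = 933/573356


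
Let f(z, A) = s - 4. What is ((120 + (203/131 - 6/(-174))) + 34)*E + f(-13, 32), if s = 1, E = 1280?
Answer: 756550523/3799 ≈ 1.9914e+5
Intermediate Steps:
f(z, A) = -3 (f(z, A) = 1 - 4 = -3)
((120 + (203/131 - 6/(-174))) + 34)*E + f(-13, 32) = ((120 + (203/131 - 6/(-174))) + 34)*1280 - 3 = ((120 + (203*(1/131) - 6*(-1/174))) + 34)*1280 - 3 = ((120 + (203/131 + 1/29)) + 34)*1280 - 3 = ((120 + 6018/3799) + 34)*1280 - 3 = (461898/3799 + 34)*1280 - 3 = (591064/3799)*1280 - 3 = 756561920/3799 - 3 = 756550523/3799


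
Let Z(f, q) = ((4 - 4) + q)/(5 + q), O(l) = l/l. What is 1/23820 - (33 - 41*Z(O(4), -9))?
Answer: 352834/5955 ≈ 59.250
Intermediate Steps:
O(l) = 1
Z(f, q) = q/(5 + q) (Z(f, q) = (0 + q)/(5 + q) = q/(5 + q))
1/23820 - (33 - 41*Z(O(4), -9)) = 1/23820 - (33 - (-369)/(5 - 9)) = 1/23820 - (33 - (-369)/(-4)) = 1/23820 - (33 - (-369)*(-1)/4) = 1/23820 - (33 - 41*9/4) = 1/23820 - (33 - 369/4) = 1/23820 - 1*(-237/4) = 1/23820 + 237/4 = 352834/5955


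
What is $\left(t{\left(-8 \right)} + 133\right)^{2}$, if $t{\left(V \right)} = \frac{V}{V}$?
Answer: $17956$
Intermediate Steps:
$t{\left(V \right)} = 1$
$\left(t{\left(-8 \right)} + 133\right)^{2} = \left(1 + 133\right)^{2} = 134^{2} = 17956$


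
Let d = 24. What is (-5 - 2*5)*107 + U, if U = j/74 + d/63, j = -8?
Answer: -1246873/777 ≈ -1604.7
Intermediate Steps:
U = 212/777 (U = -8/74 + 24/63 = -8*1/74 + 24*(1/63) = -4/37 + 8/21 = 212/777 ≈ 0.27284)
(-5 - 2*5)*107 + U = (-5 - 2*5)*107 + 212/777 = (-5 - 10)*107 + 212/777 = -15*107 + 212/777 = -1605 + 212/777 = -1246873/777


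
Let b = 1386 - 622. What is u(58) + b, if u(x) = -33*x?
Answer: -1150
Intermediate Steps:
b = 764
u(58) + b = -33*58 + 764 = -1914 + 764 = -1150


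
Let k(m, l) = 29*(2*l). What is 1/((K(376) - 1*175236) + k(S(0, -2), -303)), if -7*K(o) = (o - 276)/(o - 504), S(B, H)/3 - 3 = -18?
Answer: -224/43189415 ≈ -5.1865e-6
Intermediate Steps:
S(B, H) = -45 (S(B, H) = 9 + 3*(-18) = 9 - 54 = -45)
K(o) = -(-276 + o)/(7*(-504 + o)) (K(o) = -(o - 276)/(7*(o - 504)) = -(-276 + o)/(7*(-504 + o)))
k(m, l) = 58*l
1/((K(376) - 1*175236) + k(S(0, -2), -303)) = 1/(((276 - 1*376)/(7*(-504 + 376)) - 1*175236) + 58*(-303)) = 1/(((⅐)*(276 - 376)/(-128) - 175236) - 17574) = 1/(((⅐)*(-1/128)*(-100) - 175236) - 17574) = 1/((25/224 - 175236) - 17574) = 1/(-39252839/224 - 17574) = 1/(-43189415/224) = -224/43189415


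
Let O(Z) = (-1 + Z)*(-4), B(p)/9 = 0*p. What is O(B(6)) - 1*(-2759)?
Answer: 2763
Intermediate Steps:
B(p) = 0 (B(p) = 9*(0*p) = 9*0 = 0)
O(Z) = 4 - 4*Z
O(B(6)) - 1*(-2759) = (4 - 4*0) - 1*(-2759) = (4 + 0) + 2759 = 4 + 2759 = 2763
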